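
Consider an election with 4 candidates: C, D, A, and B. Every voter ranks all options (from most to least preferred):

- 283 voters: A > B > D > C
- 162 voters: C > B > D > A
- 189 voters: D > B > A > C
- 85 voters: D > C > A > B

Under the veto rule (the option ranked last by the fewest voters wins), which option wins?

Last-place votes: C 472, D 0, A 162, B 85.
D is ranked last by the fewest voters, so D wins.

D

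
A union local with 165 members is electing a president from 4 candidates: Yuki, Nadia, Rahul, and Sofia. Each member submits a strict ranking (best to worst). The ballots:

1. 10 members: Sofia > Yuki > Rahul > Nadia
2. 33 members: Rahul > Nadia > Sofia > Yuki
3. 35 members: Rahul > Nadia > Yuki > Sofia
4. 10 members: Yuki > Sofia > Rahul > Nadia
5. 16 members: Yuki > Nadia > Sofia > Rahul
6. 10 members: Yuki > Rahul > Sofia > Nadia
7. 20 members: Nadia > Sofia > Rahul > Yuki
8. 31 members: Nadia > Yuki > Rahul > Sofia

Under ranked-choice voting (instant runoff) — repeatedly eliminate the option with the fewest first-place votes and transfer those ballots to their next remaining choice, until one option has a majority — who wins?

Round 1: Yuki 36, Nadia 51, Rahul 68, Sofia 10. Eliminate Sofia.
Round 2: Yuki 46, Nadia 51, Rahul 68. Eliminate Yuki.
Round 3: Nadia 67, Rahul 98. Rahul has a majority.

Rahul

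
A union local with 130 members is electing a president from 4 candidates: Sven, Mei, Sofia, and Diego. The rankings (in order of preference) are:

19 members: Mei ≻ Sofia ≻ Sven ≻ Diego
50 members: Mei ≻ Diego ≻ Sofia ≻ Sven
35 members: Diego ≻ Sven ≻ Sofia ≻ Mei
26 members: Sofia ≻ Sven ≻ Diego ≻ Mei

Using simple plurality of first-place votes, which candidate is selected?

Mei

First-place votes: Sven 0, Mei 69, Sofia 26, Diego 35.
Mei has the most first-place votes.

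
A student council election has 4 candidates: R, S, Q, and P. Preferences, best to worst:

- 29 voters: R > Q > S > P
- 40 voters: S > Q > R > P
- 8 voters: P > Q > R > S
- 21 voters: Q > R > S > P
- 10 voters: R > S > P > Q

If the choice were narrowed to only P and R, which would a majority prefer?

R

Voters preferring P to R: 8; preferring R to P: 100.
R wins the head-to-head.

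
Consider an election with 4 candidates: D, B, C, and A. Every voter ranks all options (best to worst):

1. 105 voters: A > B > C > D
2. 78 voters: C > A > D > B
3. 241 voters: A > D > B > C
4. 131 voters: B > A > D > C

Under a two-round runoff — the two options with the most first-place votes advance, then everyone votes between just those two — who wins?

A

Round 1 first-place votes: D 0, B 131, C 78, A 346.
A and B advance.
Runoff: A is preferred to B by 424 voters; B by 131.
A wins the runoff.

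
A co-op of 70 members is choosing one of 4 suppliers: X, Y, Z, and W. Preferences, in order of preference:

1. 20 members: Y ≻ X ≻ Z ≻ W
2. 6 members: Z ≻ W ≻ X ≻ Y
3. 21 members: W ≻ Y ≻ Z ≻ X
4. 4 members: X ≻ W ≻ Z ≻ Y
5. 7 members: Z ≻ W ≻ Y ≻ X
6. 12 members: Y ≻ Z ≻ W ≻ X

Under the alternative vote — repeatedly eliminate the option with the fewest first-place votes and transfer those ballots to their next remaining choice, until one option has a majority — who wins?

Round 1: X 4, Y 32, Z 13, W 21. Eliminate X.
Round 2: Y 32, Z 13, W 25. Eliminate Z.
Round 3: Y 32, W 38. W has a majority.

W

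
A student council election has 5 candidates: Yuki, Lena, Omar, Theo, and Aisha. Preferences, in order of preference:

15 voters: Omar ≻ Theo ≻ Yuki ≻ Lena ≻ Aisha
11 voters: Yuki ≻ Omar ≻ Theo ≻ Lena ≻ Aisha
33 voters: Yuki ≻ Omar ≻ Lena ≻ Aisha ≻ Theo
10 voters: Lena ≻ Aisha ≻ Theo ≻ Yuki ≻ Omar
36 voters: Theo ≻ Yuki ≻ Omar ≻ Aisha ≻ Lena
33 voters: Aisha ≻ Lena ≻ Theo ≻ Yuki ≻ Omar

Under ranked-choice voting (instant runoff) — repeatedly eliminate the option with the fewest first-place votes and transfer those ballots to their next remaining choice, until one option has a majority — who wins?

Theo

Round 1: Yuki 44, Lena 10, Omar 15, Theo 36, Aisha 33. Eliminate Lena.
Round 2: Yuki 44, Omar 15, Theo 36, Aisha 43. Eliminate Omar.
Round 3: Yuki 44, Theo 51, Aisha 43. Eliminate Aisha.
Round 4: Yuki 44, Theo 94. Theo has a majority.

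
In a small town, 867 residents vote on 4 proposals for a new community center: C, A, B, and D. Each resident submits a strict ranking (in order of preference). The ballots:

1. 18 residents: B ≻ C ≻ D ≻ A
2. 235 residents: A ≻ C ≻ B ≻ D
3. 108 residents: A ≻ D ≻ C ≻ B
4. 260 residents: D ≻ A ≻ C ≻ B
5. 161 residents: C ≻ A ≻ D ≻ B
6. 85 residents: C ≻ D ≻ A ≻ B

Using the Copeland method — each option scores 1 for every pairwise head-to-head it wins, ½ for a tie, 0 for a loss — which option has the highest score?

A

C: beats B and D; loses to A → score 2.
A: beats C, B, and D → score 3.
B: loses to C, A, and D → score 0.
D: beats B; loses to C and A → score 1.
A has the best pairwise record.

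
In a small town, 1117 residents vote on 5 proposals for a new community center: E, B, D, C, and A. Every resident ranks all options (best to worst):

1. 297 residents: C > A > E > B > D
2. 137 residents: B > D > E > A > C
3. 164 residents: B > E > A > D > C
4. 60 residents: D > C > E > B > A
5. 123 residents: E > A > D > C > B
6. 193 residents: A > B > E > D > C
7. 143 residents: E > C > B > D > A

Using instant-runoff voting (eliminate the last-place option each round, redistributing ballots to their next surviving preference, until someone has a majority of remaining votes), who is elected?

C

Round 1: E 266, B 301, D 60, C 297, A 193. Eliminate D.
Round 2: E 266, B 301, C 357, A 193. Eliminate A.
Round 3: E 266, B 494, C 357. Eliminate E.
Round 4: B 494, C 623. C has a majority.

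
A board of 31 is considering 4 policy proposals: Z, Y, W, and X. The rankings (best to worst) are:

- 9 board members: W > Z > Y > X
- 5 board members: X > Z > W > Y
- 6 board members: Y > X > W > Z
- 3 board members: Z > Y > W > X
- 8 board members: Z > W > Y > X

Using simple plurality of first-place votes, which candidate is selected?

First-place votes: Z 11, Y 6, W 9, X 5.
Z has the most first-place votes.

Z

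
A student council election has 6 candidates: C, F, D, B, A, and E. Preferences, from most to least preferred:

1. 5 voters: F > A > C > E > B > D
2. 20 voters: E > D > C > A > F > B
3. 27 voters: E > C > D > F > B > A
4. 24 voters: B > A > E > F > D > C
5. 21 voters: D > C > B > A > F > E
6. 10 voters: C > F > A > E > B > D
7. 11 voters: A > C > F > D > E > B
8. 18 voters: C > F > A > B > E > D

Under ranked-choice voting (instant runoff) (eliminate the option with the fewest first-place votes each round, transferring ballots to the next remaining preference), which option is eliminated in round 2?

Round 1: C 28, F 5, D 21, B 24, A 11, E 47. Eliminate F.
Round 2: C 28, D 21, B 24, A 16, E 47. Eliminate A.

A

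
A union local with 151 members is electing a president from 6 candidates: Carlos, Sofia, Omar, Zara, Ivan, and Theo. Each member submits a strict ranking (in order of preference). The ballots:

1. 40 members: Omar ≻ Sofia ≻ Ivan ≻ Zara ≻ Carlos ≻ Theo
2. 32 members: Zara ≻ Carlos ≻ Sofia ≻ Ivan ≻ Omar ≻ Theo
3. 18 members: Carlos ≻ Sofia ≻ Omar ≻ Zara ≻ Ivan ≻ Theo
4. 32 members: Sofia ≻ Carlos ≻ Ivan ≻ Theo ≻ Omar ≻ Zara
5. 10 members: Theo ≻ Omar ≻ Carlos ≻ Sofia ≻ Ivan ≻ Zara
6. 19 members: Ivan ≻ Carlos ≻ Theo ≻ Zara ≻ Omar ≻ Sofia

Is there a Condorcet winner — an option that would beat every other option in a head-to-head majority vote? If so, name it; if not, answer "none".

Carlos

Carlos vs Sofia: 79–72 for Carlos.
Carlos vs Omar: 101–50 for Carlos.
Carlos vs Zara: 79–72 for Carlos.
Carlos vs Ivan: 92–59 for Carlos.
Carlos vs Theo: 141–10 for Carlos.
Carlos beats every other option head-to-head.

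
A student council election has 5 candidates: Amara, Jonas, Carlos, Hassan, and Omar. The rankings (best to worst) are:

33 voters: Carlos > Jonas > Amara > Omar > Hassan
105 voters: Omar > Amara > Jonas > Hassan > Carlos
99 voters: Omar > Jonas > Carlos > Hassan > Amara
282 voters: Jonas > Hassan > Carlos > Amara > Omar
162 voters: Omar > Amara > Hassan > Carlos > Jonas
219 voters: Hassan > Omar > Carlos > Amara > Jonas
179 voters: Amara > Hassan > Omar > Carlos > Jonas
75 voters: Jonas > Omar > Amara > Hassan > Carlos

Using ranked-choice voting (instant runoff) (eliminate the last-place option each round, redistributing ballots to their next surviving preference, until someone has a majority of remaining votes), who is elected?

Jonas

Round 1: Amara 179, Jonas 357, Carlos 33, Hassan 219, Omar 366. Eliminate Carlos.
Round 2: Amara 179, Jonas 390, Hassan 219, Omar 366. Eliminate Amara.
Round 3: Jonas 390, Hassan 398, Omar 366. Eliminate Omar.
Round 4: Jonas 594, Hassan 560. Jonas has a majority.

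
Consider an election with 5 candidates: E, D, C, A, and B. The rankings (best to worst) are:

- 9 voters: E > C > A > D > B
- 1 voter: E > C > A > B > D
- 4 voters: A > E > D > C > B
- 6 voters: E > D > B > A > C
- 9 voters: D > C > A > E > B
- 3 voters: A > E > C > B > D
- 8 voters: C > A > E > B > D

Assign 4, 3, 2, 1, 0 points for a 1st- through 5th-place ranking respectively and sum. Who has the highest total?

E

E: 9·4 + 1·4 + 4·3 + 6·4 + 9·1 + 3·3 + 8·2 = 110
D: 9·1 + 1·0 + 4·2 + 6·3 + 9·4 + 3·0 + 8·0 = 71
C: 9·3 + 1·3 + 4·1 + 6·0 + 9·3 + 3·2 + 8·4 = 99
A: 9·2 + 1·2 + 4·4 + 6·1 + 9·2 + 3·4 + 8·3 = 96
B: 9·0 + 1·1 + 4·0 + 6·2 + 9·0 + 3·1 + 8·1 = 24
E has the highest Borda score (110).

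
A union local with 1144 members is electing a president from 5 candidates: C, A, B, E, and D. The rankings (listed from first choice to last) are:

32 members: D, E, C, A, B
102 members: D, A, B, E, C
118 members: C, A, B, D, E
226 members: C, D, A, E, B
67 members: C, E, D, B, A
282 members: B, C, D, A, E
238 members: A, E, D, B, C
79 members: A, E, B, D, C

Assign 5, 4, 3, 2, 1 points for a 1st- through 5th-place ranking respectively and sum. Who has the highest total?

C: 32·3 + 102·1 + 118·5 + 226·5 + 67·5 + 282·4 + 238·1 + 79·1 = 3698
A: 32·2 + 102·4 + 118·4 + 226·3 + 67·1 + 282·2 + 238·5 + 79·5 = 3838
B: 32·1 + 102·3 + 118·3 + 226·1 + 67·2 + 282·5 + 238·2 + 79·3 = 3175
E: 32·4 + 102·2 + 118·1 + 226·2 + 67·4 + 282·1 + 238·4 + 79·4 = 2720
D: 32·5 + 102·5 + 118·2 + 226·4 + 67·3 + 282·3 + 238·3 + 79·2 = 3729
A has the highest Borda score (3838).

A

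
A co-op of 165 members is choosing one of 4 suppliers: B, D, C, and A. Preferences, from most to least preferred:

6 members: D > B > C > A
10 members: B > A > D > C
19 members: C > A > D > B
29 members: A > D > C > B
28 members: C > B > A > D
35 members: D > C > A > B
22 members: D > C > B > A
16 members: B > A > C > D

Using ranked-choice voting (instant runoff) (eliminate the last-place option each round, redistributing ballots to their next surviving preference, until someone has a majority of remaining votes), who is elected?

Round 1: B 26, D 63, C 47, A 29. Eliminate B.
Round 2: D 63, C 47, A 55. Eliminate C.
Round 3: D 63, A 102. A has a majority.

A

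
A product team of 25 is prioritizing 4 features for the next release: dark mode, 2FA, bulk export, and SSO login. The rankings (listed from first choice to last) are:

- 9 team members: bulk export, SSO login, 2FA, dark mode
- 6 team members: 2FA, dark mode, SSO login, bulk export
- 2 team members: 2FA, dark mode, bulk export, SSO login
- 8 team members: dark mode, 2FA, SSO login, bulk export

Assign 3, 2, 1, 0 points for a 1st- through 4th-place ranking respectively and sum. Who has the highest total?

dark mode: 9·0 + 6·2 + 2·2 + 8·3 = 40
2FA: 9·1 + 6·3 + 2·3 + 8·2 = 49
bulk export: 9·3 + 6·0 + 2·1 + 8·0 = 29
SSO login: 9·2 + 6·1 + 2·0 + 8·1 = 32
2FA has the highest Borda score (49).

2FA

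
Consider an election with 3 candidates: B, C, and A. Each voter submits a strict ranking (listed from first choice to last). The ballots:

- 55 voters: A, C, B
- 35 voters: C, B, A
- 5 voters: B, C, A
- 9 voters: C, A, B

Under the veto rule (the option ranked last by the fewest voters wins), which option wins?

C

Last-place votes: B 64, C 0, A 40.
C is ranked last by the fewest voters, so C wins.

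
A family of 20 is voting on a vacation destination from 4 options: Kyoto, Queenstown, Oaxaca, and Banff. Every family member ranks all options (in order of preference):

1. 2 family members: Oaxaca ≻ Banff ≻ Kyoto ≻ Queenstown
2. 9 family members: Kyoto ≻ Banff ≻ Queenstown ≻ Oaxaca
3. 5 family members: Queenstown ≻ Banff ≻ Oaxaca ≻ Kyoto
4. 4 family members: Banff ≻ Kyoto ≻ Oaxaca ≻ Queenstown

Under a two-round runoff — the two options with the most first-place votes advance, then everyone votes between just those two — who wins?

Round 1 first-place votes: Kyoto 9, Queenstown 5, Oaxaca 2, Banff 4.
Kyoto and Queenstown advance.
Runoff: Kyoto is preferred to Queenstown by 15 voters; Queenstown by 5.
Kyoto wins the runoff.

Kyoto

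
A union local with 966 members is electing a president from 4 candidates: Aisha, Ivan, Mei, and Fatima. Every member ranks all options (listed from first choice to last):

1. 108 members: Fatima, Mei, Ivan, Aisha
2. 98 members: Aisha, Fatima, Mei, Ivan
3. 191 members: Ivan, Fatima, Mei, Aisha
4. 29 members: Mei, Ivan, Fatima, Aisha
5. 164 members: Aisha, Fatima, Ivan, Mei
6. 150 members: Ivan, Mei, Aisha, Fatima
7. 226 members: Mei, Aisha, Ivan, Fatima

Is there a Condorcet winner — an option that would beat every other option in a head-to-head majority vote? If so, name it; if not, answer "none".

none

Checking pairwise contests:
Mei beats Aisha 704–262.
Aisha beats Ivan 488–478.
Ivan beats Mei 505–461.
Aisha beats Fatima 638–328.
Every option loses at least one head-to-head, so there is no Condorcet winner.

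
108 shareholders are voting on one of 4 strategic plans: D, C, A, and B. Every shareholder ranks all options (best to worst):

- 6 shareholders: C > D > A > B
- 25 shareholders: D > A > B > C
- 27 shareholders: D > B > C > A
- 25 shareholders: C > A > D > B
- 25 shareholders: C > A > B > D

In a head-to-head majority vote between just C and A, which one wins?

C

Voters preferring C to A: 83; preferring A to C: 25.
C wins the head-to-head.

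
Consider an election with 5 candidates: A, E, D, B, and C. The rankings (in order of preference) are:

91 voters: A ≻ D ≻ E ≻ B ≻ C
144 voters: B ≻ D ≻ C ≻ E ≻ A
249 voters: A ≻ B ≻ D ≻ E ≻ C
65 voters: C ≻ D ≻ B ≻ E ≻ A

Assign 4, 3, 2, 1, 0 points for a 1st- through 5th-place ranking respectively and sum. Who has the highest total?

A: 91·4 + 144·0 + 249·4 + 65·0 = 1360
E: 91·2 + 144·1 + 249·1 + 65·1 = 640
D: 91·3 + 144·3 + 249·2 + 65·3 = 1398
B: 91·1 + 144·4 + 249·3 + 65·2 = 1544
C: 91·0 + 144·2 + 249·0 + 65·4 = 548
B has the highest Borda score (1544).

B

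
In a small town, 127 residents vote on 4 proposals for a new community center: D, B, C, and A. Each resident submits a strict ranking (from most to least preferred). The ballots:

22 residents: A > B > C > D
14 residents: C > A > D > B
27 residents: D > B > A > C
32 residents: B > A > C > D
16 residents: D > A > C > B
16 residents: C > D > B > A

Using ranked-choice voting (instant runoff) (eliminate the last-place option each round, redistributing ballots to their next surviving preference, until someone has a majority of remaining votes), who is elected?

Round 1: D 43, B 32, C 30, A 22. Eliminate A.
Round 2: D 43, B 54, C 30. Eliminate C.
Round 3: D 73, B 54. D has a majority.

D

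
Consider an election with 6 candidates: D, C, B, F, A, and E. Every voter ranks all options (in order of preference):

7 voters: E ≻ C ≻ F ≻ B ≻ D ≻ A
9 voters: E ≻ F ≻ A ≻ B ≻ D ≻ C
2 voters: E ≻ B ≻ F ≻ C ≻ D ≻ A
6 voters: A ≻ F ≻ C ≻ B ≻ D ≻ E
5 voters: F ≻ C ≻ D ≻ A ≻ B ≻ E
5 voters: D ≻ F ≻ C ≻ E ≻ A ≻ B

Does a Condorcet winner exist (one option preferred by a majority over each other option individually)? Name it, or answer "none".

E vs D: 18–16 for E.
E vs C: 18–16 for E.
E vs B: 23–11 for E.
E vs F: 18–16 for E.
E vs A: 23–11 for E.
E beats every other option head-to-head.

E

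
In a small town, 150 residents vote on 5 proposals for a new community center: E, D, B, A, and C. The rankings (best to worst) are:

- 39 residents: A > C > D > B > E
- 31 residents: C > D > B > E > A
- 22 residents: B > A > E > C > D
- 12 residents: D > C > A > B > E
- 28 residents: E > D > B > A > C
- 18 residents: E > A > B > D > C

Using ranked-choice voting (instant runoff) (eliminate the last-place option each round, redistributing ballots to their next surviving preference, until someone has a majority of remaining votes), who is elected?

E

Round 1: E 46, D 12, B 22, A 39, C 31. Eliminate D.
Round 2: E 46, B 22, A 39, C 43. Eliminate B.
Round 3: E 46, A 61, C 43. Eliminate C.
Round 4: E 77, A 73. E has a majority.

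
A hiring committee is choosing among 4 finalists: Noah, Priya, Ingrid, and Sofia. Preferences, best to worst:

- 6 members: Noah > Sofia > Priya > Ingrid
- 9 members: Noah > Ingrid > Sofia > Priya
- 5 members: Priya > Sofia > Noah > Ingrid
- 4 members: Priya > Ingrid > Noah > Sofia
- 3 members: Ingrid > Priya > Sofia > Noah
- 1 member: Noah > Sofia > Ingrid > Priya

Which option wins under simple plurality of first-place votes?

First-place votes: Noah 16, Priya 9, Ingrid 3, Sofia 0.
Noah has the most first-place votes.

Noah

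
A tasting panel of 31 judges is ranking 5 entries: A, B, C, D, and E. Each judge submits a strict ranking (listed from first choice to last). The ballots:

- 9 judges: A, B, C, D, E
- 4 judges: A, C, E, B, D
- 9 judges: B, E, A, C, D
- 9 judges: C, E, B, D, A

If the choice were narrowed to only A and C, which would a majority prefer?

Voters preferring A to C: 22; preferring C to A: 9.
A wins the head-to-head.

A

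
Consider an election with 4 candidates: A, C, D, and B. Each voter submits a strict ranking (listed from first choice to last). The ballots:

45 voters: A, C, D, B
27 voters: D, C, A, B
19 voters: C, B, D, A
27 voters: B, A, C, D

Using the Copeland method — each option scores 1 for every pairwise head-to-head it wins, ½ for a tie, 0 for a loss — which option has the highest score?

A: beats C, D, and B → score 3.
C: beats D and B; loses to A → score 2.
D: beats B; loses to A and C → score 1.
B: loses to A, C, and D → score 0.
A has the best pairwise record.

A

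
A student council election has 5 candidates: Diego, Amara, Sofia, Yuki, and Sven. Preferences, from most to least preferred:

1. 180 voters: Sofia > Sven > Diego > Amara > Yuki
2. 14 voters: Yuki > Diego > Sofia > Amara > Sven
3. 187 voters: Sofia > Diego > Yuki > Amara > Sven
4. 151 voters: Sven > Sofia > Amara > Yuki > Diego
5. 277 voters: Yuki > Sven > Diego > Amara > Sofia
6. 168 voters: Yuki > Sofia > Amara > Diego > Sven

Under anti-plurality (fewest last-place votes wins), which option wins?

Amara

Last-place votes: Diego 151, Amara 0, Sofia 277, Yuki 180, Sven 369.
Amara is ranked last by the fewest voters, so Amara wins.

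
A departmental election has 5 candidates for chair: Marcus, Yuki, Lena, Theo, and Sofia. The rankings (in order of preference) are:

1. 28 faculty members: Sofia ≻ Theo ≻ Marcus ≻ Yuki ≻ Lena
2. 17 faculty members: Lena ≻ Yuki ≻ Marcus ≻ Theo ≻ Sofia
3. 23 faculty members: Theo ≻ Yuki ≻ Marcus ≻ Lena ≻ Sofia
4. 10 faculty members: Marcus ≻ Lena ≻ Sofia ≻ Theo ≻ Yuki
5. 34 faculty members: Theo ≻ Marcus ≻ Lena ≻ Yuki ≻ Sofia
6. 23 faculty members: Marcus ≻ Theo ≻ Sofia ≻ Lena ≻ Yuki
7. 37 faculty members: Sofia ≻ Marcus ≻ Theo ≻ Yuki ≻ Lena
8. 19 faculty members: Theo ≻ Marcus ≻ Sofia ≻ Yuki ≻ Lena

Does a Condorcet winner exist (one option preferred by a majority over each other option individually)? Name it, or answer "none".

Theo

Theo vs Marcus: 104–87 for Theo.
Theo vs Yuki: 174–17 for Theo.
Theo vs Lena: 164–27 for Theo.
Theo vs Sofia: 116–75 for Theo.
Theo beats every other option head-to-head.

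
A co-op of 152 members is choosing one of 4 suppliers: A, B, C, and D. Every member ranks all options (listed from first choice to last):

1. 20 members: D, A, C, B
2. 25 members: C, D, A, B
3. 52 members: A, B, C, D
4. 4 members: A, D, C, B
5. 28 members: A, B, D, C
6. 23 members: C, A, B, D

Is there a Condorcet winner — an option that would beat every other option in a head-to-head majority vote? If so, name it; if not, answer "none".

A vs B: 152–0 for A.
A vs C: 104–48 for A.
A vs D: 107–45 for A.
A beats every other option head-to-head.

A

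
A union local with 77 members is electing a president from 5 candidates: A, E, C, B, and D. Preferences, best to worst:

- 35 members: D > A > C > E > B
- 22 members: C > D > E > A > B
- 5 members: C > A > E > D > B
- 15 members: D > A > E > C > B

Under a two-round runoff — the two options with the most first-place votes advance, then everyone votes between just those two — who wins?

D

Round 1 first-place votes: A 0, E 0, C 27, B 0, D 50.
D and C advance.
Runoff: D is preferred to C by 50 voters; C by 27.
D wins the runoff.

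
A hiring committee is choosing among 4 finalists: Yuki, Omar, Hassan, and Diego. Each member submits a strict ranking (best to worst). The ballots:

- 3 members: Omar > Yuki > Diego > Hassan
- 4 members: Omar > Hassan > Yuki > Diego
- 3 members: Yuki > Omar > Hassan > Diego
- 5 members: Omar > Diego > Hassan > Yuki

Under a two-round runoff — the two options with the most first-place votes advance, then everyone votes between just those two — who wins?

Omar

Round 1 first-place votes: Yuki 3, Omar 12, Hassan 0, Diego 0.
Omar and Yuki advance.
Runoff: Omar is preferred to Yuki by 12 voters; Yuki by 3.
Omar wins the runoff.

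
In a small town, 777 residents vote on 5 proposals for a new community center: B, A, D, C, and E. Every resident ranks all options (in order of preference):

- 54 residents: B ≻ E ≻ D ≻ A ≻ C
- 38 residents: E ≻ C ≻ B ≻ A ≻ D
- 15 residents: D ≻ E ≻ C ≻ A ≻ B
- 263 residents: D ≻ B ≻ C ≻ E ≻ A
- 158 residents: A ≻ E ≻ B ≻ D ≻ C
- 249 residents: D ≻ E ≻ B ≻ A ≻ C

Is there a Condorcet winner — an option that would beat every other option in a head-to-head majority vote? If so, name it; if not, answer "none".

D vs B: 527–250 for D.
D vs A: 581–196 for D.
D vs C: 739–38 for D.
D vs E: 527–250 for D.
D beats every other option head-to-head.

D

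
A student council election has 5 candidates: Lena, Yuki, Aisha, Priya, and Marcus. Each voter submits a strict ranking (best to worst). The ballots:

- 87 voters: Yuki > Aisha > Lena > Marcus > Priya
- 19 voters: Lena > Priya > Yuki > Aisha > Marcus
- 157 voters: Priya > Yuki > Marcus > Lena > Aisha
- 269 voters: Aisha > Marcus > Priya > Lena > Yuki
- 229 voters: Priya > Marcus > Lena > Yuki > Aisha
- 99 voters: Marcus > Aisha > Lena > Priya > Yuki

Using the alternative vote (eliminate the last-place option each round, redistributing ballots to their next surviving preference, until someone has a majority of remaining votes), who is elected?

Aisha

Round 1: Lena 19, Yuki 87, Aisha 269, Priya 386, Marcus 99. Eliminate Lena.
Round 2: Yuki 87, Aisha 269, Priya 405, Marcus 99. Eliminate Yuki.
Round 3: Aisha 356, Priya 405, Marcus 99. Eliminate Marcus.
Round 4: Aisha 455, Priya 405. Aisha has a majority.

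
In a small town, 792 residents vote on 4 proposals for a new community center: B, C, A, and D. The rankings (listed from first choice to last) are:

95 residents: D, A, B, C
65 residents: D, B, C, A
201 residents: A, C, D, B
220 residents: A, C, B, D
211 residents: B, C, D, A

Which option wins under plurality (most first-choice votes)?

A

First-place votes: B 211, C 0, A 421, D 160.
A has the most first-place votes.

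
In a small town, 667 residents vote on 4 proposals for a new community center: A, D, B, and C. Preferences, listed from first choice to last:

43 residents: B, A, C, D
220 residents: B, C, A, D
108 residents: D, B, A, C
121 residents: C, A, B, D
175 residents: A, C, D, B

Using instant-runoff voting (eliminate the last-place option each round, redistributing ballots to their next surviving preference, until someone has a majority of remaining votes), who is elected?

Round 1: A 175, D 108, B 263, C 121. Eliminate D.
Round 2: A 175, B 371, C 121. B has a majority.

B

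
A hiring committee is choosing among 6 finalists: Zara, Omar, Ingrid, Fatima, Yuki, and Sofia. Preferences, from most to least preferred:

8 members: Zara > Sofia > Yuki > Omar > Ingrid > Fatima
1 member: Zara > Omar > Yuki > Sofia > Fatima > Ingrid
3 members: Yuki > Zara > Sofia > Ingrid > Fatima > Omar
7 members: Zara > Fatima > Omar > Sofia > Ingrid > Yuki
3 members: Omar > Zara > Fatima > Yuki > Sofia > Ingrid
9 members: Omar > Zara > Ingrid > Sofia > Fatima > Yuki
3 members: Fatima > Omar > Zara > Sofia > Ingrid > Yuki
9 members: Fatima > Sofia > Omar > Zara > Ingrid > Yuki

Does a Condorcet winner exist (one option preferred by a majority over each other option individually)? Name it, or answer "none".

Checking pairwise contests:
Omar beats Zara 24–19.
Fatima beats Omar 22–21.
Zara beats Ingrid 43–0.
Zara beats Fatima 31–12.
Zara beats Yuki 40–3.
Zara beats Sofia 34–9.
Every option loses at least one head-to-head, so there is no Condorcet winner.

none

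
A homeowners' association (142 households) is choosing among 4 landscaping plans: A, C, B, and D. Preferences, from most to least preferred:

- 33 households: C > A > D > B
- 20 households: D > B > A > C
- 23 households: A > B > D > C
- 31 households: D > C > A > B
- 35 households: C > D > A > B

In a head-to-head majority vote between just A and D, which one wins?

D

Voters preferring A to D: 56; preferring D to A: 86.
D wins the head-to-head.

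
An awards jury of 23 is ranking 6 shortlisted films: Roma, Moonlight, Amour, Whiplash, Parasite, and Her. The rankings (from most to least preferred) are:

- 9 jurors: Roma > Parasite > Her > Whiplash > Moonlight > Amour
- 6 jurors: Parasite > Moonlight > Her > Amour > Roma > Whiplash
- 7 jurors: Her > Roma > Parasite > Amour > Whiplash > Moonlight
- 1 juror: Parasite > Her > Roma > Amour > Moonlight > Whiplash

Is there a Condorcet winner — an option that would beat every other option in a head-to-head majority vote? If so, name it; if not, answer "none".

Checking pairwise contests:
Her beats Roma 14–9.
Roma beats Moonlight 17–6.
Roma beats Amour 17–6.
Roma beats Whiplash 23–0.
Roma beats Parasite 16–7.
Parasite beats Her 16–7.
Every option loses at least one head-to-head, so there is no Condorcet winner.

none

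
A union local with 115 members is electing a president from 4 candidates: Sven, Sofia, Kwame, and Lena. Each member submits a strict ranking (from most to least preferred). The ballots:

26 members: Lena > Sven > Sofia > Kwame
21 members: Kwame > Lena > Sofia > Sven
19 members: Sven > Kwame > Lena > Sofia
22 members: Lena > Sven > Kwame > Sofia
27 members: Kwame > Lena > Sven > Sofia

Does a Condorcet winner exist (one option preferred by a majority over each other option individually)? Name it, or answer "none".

Checking pairwise contests:
Lena beats Sven 96–19.
Sven beats Sofia 94–21.
Sven beats Kwame 67–48.
Kwame beats Lena 67–48.
Every option loses at least one head-to-head, so there is no Condorcet winner.

none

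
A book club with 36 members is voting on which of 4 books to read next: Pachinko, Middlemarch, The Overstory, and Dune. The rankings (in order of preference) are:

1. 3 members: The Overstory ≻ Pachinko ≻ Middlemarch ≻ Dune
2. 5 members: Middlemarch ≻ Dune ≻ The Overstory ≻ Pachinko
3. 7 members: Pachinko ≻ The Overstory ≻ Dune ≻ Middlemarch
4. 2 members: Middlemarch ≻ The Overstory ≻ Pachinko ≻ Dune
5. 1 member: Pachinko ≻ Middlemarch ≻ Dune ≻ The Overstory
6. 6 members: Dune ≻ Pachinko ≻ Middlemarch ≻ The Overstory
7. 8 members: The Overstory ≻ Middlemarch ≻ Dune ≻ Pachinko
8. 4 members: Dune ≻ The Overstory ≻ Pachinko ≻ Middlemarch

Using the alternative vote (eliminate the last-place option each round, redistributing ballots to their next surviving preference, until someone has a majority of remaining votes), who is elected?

Round 1: Pachinko 8, Middlemarch 7, The Overstory 11, Dune 10. Eliminate Middlemarch.
Round 2: Pachinko 8, The Overstory 13, Dune 15. Eliminate Pachinko.
Round 3: The Overstory 20, Dune 16. The Overstory has a majority.

The Overstory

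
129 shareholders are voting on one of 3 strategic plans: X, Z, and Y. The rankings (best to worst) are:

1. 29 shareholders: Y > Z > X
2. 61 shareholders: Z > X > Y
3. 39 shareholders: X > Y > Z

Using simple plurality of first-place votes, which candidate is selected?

First-place votes: X 39, Z 61, Y 29.
Z has the most first-place votes.

Z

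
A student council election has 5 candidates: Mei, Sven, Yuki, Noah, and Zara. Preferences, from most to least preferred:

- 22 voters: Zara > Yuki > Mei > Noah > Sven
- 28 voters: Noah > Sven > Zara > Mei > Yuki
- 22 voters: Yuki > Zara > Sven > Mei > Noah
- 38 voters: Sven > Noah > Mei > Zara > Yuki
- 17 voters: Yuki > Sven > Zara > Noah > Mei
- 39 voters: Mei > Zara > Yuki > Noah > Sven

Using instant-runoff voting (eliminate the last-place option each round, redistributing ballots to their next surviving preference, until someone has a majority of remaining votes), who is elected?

Yuki

Round 1: Mei 39, Sven 38, Yuki 39, Noah 28, Zara 22. Eliminate Zara.
Round 2: Mei 39, Sven 38, Yuki 61, Noah 28. Eliminate Noah.
Round 3: Mei 39, Sven 66, Yuki 61. Eliminate Mei.
Round 4: Sven 66, Yuki 100. Yuki has a majority.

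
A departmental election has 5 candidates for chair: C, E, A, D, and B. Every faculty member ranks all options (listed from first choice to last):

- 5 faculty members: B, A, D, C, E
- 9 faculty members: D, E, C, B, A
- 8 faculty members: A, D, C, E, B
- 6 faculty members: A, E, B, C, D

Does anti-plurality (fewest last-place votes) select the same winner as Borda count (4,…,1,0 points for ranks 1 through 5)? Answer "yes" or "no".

Anti-plurality — last-place votes: C 0, E 5, A 9, D 6, B 8. Winner: C.
Borda — scores: C 45, E 53, A 71, D 70, B 41. Winner: A.
The two methods disagree.

no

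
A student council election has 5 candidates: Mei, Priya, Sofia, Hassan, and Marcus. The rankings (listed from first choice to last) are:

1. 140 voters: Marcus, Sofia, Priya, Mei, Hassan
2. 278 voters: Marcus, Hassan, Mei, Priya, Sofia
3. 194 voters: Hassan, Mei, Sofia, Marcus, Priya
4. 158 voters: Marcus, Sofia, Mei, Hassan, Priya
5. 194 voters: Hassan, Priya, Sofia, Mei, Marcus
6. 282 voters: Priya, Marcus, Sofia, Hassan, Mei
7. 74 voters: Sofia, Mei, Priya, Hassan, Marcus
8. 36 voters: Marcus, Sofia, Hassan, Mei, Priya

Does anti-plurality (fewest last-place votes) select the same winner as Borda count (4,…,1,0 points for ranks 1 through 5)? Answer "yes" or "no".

Anti-plurality — last-place votes: Mei 282, Priya 388, Sofia 278, Hassan 140, Marcus 268. Winner: Hassan.
Borda — scores: Mei 2046, Priya 2416, Sofia 2638, Hassan 2972, Marcus 3488. Winner: Marcus.
The two methods disagree.

no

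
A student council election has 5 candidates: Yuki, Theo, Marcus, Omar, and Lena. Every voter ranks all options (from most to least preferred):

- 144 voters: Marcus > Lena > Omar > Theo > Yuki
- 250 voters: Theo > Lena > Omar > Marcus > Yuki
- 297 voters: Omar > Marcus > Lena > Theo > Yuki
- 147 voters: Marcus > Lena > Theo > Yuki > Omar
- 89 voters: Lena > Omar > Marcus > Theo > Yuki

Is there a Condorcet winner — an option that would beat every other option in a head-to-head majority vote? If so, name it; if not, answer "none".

Checking pairwise contests:
Theo beats Yuki 927–0.
Marcus beats Theo 677–250.
Omar beats Marcus 636–291.
Lena beats Omar 630–297.
Marcus beats Lena 588–339.
Every option loses at least one head-to-head, so there is no Condorcet winner.

none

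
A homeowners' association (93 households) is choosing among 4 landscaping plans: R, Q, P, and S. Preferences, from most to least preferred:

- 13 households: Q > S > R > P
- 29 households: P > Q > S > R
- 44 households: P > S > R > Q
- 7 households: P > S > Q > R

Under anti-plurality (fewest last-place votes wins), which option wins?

Last-place votes: R 36, Q 44, P 13, S 0.
S is ranked last by the fewest voters, so S wins.

S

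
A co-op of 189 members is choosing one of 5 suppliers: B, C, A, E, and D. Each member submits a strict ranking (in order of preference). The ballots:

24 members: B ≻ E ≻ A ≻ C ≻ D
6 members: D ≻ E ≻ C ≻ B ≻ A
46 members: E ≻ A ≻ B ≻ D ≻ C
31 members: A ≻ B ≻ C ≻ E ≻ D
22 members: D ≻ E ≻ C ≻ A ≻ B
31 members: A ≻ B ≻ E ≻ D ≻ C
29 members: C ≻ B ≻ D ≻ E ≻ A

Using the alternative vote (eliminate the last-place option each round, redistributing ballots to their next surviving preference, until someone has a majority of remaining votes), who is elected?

Round 1: B 24, C 29, A 62, E 46, D 28. Eliminate B.
Round 2: C 29, A 62, E 70, D 28. Eliminate D.
Round 3: C 29, A 62, E 98. E has a majority.

E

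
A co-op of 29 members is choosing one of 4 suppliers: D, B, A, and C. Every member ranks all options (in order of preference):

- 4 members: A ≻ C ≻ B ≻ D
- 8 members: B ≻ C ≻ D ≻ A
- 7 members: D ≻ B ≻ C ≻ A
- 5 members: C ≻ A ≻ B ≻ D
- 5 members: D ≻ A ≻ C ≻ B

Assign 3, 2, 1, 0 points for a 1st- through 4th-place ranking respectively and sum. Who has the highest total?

D: 4·0 + 8·1 + 7·3 + 5·0 + 5·3 = 44
B: 4·1 + 8·3 + 7·2 + 5·1 + 5·0 = 47
A: 4·3 + 8·0 + 7·0 + 5·2 + 5·2 = 32
C: 4·2 + 8·2 + 7·1 + 5·3 + 5·1 = 51
C has the highest Borda score (51).

C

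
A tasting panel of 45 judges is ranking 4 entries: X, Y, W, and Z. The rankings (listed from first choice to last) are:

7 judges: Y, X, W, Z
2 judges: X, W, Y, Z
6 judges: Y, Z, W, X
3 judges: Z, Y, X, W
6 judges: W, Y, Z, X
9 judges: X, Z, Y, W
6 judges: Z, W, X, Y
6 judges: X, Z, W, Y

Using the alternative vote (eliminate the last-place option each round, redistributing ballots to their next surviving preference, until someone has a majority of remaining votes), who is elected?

X

Round 1: X 17, Y 13, W 6, Z 9. Eliminate W.
Round 2: X 17, Y 19, Z 9. Eliminate Z.
Round 3: X 23, Y 22. X has a majority.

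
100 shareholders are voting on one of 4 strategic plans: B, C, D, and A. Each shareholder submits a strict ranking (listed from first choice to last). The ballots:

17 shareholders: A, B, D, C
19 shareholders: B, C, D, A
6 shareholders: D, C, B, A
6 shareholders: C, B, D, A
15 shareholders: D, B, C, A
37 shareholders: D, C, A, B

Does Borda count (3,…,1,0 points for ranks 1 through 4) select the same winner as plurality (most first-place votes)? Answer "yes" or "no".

yes

Borda — scores: B 139, C 157, D 216, A 88. Winner: D.
Plurality — first-place votes: B 19, C 6, D 58, A 17. Winner: D.
The two methods agree.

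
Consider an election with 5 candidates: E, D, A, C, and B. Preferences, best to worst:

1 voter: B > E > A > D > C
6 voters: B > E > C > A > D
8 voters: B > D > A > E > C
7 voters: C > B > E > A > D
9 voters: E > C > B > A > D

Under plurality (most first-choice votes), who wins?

B

First-place votes: E 9, D 0, A 0, C 7, B 15.
B has the most first-place votes.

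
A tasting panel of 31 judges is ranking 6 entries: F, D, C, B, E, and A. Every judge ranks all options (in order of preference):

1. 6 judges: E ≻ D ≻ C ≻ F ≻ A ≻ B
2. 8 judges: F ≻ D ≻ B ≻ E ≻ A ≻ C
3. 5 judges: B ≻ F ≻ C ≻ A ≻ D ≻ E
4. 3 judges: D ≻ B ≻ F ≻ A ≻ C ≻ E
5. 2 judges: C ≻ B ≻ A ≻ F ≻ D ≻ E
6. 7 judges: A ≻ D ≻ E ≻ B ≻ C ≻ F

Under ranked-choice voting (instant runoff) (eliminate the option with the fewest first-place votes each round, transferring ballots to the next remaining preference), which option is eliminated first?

Round 1: F 8, D 3, C 2, B 5, E 6, A 7. Eliminate C.

C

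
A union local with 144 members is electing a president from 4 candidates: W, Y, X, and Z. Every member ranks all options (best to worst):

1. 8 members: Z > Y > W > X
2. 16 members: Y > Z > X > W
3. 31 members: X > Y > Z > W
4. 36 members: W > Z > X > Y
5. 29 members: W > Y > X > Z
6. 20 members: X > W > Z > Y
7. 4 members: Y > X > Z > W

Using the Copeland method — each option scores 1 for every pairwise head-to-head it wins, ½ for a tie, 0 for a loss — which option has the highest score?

W

W: beats Y, X, and Z → score 3.
Y: beats Z; loses to W and X → score 1.
X: beats Y and Z; loses to W → score 2.
Z: loses to W, Y, and X → score 0.
W has the best pairwise record.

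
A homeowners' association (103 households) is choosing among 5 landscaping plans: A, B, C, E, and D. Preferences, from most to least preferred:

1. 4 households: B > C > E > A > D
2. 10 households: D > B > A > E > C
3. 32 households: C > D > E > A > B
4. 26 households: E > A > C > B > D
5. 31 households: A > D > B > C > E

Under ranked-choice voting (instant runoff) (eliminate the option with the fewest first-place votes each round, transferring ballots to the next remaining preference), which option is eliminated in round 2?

Round 1: A 31, B 4, C 32, E 26, D 10. Eliminate B.
Round 2: A 31, C 36, E 26, D 10. Eliminate D.

D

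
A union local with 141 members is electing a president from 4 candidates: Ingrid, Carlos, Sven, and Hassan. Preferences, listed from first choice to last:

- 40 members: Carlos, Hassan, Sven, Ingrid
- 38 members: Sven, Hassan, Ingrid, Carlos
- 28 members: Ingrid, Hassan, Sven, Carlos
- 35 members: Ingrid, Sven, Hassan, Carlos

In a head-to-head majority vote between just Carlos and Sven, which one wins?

Sven

Voters preferring Carlos to Sven: 40; preferring Sven to Carlos: 101.
Sven wins the head-to-head.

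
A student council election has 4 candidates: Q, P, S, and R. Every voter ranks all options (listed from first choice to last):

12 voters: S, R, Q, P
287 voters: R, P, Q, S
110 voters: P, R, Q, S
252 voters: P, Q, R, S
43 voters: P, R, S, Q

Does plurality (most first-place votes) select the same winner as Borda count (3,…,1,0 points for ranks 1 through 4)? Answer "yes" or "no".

yes

Plurality — first-place votes: Q 0, P 405, S 12, R 287. Winner: P.
Borda — scores: Q 913, P 1789, S 79, R 1443. Winner: P.
The two methods agree.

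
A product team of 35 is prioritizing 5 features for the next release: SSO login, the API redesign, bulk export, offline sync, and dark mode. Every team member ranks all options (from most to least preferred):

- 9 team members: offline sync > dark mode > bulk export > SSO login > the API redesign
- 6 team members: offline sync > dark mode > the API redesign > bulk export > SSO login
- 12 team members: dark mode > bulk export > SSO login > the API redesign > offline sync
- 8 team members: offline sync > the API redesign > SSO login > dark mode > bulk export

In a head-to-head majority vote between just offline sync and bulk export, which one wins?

Voters preferring offline sync to bulk export: 23; preferring bulk export to offline sync: 12.
offline sync wins the head-to-head.

offline sync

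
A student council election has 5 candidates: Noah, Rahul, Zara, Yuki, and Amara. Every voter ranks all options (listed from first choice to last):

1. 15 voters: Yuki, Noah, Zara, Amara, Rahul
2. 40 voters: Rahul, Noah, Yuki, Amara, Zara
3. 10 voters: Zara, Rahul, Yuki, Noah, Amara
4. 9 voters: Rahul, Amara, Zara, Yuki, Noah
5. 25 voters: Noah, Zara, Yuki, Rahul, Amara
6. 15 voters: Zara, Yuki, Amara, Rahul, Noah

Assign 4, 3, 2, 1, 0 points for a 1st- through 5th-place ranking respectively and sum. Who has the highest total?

Noah

Noah: 15·3 + 40·3 + 10·1 + 9·0 + 25·4 + 15·0 = 275
Rahul: 15·0 + 40·4 + 10·3 + 9·4 + 25·1 + 15·1 = 266
Zara: 15·2 + 40·0 + 10·4 + 9·2 + 25·3 + 15·4 = 223
Yuki: 15·4 + 40·2 + 10·2 + 9·1 + 25·2 + 15·3 = 264
Amara: 15·1 + 40·1 + 10·0 + 9·3 + 25·0 + 15·2 = 112
Noah has the highest Borda score (275).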